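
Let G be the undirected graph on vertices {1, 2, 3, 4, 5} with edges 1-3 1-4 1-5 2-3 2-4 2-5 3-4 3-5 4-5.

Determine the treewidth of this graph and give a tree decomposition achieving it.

Each bag holds 4 vertices, so the decomposition has width 3, which upper-bounds the treewidth. Conversely, {1, 3, 4, 5} is a clique of size 4, and the vertices of any clique must share a bag in every tree decomposition; so some bag has ≥ 4 vertices and tw(G) ≥ 3. Combining the bounds, tw(G) = 3.

Treewidth 3.
Bags: B1 = {1, 3, 4, 5}  B2 = {2, 3, 4, 5}
Tree: B1–B2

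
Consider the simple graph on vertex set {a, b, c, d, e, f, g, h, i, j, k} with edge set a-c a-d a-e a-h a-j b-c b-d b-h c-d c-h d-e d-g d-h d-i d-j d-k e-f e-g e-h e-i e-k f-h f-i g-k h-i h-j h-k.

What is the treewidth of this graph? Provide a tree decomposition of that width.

The largest bag has 4 vertices, giving width 3; this decomposition certifies tw(G) ≤ 3. For the lower bound, the 4 vertices {d, e, g, k} are pairwise adjacent, and any tree decomposition puts a clique entirely inside one bag — forcing width ≥ 3. Combining the bounds, tw(G) = 3.

Treewidth 3.
One optimal decomposition is:
Bags: B1 = {a, d, e, h}  B2 = {d, e, h, k}  B3 = {a, c, d, h}  B4 = {a, d, h, j}  B5 = {d, e, h, i}  B6 = {b, c, d, h}  B7 = {d, e, g, k}  B8 = {e, f, h, i}
Tree: B1–B2, B1–B3, B1–B4, B1–B5, B3–B6, B2–B7, B5–B8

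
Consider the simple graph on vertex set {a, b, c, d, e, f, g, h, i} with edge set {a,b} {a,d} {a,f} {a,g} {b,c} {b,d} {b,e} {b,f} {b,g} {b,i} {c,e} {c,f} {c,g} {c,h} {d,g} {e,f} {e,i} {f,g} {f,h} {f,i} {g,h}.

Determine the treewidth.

A width-3 tree decomposition is:
Bags: B1 = {a, b, d, g}  B2 = {a, b, f, g}  B3 = {b, c, f, g}  B4 = {b, c, e, f}  B5 = {b, e, f, i}  B6 = {c, f, g, h}
Tree: B1–B2, B2–B3, B3–B4, B4–B5, B3–B6
Every bag has size at most 4, so the width is 4 − 1 = 3 and tw(G) ≤ 3. On the other hand G contains the 4-clique {a, b, d, g}. A clique must lie in a single bag of any decomposition, so no decomposition can have width below 3. Therefore the treewidth is 3.

3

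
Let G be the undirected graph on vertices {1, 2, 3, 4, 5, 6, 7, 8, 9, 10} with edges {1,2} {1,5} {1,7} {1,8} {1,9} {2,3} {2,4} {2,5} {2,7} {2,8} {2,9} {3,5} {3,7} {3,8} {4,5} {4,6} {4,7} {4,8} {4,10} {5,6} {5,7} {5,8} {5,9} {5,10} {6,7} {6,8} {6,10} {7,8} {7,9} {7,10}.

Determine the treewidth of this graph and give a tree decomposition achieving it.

Treewidth 4.
One optimal decomposition is:
Bags: B1 = {2, 3, 5, 7, 8}  B2 = {2, 4, 5, 7, 8}  B3 = {1, 2, 5, 7, 8}  B4 = {4, 5, 6, 7, 8}  B5 = {1, 2, 5, 7, 9}  B6 = {4, 5, 6, 7, 10}
Tree: B1–B2, B1–B3, B2–B4, B3–B5, B4–B6

Every bag has size at most 5, so the width is 5 − 1 = 4 and tw(G) ≤ 4. On the other hand G contains the 5-clique {1, 2, 5, 7, 8}. A clique must lie in a single bag of any decomposition, so no decomposition can have width below 4. Combining the bounds, tw(G) = 4.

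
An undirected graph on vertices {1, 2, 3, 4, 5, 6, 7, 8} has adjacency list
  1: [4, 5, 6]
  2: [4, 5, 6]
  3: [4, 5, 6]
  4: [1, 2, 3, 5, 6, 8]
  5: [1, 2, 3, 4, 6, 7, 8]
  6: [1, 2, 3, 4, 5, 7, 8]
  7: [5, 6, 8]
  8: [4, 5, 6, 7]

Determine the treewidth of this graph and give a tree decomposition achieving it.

Treewidth 3.
One optimal decomposition is:
Bags: B1 = {4, 5, 6, 8}  B2 = {2, 4, 5, 6}  B3 = {5, 6, 7, 8}  B4 = {3, 4, 5, 6}  B5 = {1, 4, 5, 6}
Tree: B1–B2, B1–B3, B2–B4, B2–B5

Every bag has size at most 4, so the width is 4 − 1 = 3 and tw(G) ≤ 3. Conversely, {4, 5, 6, 8} is a clique of size 4, and the vertices of any clique must share a bag in every tree decomposition; so some bag has ≥ 4 vertices and tw(G) ≥ 3. Therefore the treewidth is 3.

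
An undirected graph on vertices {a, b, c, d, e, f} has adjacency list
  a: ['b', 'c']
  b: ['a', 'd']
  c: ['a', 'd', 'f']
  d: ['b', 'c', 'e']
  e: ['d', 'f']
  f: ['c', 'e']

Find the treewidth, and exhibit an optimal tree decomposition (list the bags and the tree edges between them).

Treewidth 2.
One such decomposition:
Bags: B1 = {d, e, f}  B2 = {c, d, f}  B3 = {b, c, d}  B4 = {a, b, c}
Tree: B1–B2, B2–B3, B3–B4

Every bag has size at most 3, so the width is 3 − 1 = 2 and tw(G) ≤ 2. The edges e–f–c–d–e form a cycle, so G is not a tree and its treewidth is at least 2. The upper and lower bounds meet at 2, so that is the treewidth.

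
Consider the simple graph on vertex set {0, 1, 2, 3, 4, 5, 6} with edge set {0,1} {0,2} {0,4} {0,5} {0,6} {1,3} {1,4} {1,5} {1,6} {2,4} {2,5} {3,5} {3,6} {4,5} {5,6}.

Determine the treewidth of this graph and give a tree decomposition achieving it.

Treewidth 3.
One optimal decomposition is:
Bags: B1 = {1, 3, 5, 6}  B2 = {0, 1, 5, 6}  B3 = {0, 1, 4, 5}  B4 = {0, 2, 4, 5}
Tree: B1–B2, B2–B3, B3–B4

Every bag has size at most 4, so the width is 4 − 1 = 3 and tw(G) ≤ 3. On the other hand G contains the 4-clique {0, 1, 4, 5}. A clique must lie in a single bag of any decomposition, so no decomposition can have width below 3. Therefore the treewidth is 3.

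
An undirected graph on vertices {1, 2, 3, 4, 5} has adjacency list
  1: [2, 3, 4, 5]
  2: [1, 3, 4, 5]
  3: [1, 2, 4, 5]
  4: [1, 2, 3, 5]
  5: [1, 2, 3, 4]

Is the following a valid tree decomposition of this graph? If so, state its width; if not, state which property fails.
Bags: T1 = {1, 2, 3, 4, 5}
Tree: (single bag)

Yes; width 4.

Every vertex of G appears in some bag (union = {1, 2, 3, 4, 5}); every edge is covered by a bag; and for each vertex v the set of bags containing v is connected in the bag tree. The decomposition is therefore valid. The largest bag has 5 vertices, so the width is 4.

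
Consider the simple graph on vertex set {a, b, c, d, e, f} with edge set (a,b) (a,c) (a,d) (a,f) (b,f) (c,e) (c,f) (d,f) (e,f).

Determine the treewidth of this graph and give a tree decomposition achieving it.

Each bag holds 3 vertices, so the decomposition has width 2, which upper-bounds the treewidth. For the lower bound, the 3 vertices {c, e, f} are pairwise adjacent, and any tree decomposition puts a clique entirely inside one bag — forcing width ≥ 2. The upper and lower bounds meet at 2, so that is the treewidth.

Treewidth 2.
One such decomposition:
Bags: B1 = {c, e, f}  B2 = {a, c, f}  B3 = {a, b, f}  B4 = {a, d, f}
Tree: B1–B2, B2–B3, B2–B4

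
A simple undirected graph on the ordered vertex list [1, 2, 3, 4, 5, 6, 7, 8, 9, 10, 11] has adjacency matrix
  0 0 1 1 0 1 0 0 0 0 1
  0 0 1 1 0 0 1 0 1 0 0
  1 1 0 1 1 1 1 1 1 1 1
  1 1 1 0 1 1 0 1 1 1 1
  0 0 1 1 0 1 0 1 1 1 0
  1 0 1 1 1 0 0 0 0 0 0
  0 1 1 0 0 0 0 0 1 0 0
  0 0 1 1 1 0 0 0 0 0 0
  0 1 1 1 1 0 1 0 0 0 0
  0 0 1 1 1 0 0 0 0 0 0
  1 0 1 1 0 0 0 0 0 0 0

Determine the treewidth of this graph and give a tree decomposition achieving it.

Treewidth 3.
One optimal decomposition is:
Bags: B1 = {3, 4, 5, 9}  B2 = {3, 4, 5, 8}  B3 = {3, 4, 5, 10}  B4 = {3, 4, 5, 6}  B5 = {2, 3, 4, 9}  B6 = {1, 3, 4, 6}  B7 = {1, 3, 4, 11}  B8 = {2, 3, 7, 9}
Tree: B1–B2, B1–B3, B1–B4, B1–B5, B4–B6, B6–B7, B5–B8

Each bag holds 4 vertices, so the decomposition has width 3, which upper-bounds the treewidth. On the other hand G contains the 4-clique {1, 3, 4, 11}. A clique must lie in a single bag of any decomposition, so no decomposition can have width below 3. Hence tw(G) = 3 exactly.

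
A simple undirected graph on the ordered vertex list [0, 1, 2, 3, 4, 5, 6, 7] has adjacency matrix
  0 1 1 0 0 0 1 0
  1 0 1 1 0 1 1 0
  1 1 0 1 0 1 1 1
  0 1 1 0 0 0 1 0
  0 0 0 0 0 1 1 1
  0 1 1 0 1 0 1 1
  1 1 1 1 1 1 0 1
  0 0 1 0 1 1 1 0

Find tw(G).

A width-3 tree decomposition is:
Bags: B1 = {2, 5, 6, 7}  B2 = {1, 2, 5, 6}  B3 = {1, 2, 3, 6}  B4 = {0, 1, 2, 6}  B5 = {4, 5, 6, 7}
Tree: B1–B2, B2–B3, B3–B4, B1–B5
The largest bag has 4 vertices, giving width 3; this decomposition certifies tw(G) ≤ 3. On the other hand G contains the 4-clique {0, 1, 2, 6}. A clique must lie in a single bag of any decomposition, so no decomposition can have width below 3. The upper and lower bounds meet at 3, so that is the treewidth.

3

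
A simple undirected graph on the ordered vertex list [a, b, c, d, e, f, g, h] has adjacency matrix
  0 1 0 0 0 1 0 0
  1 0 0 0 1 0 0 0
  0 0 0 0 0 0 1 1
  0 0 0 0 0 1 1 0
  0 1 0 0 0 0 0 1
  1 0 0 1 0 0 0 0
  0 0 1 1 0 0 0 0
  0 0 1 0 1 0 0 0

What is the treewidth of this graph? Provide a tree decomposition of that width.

The largest bag has 3 vertices, giving width 2; this decomposition certifies tw(G) ≤ 2. Since a–f–d–g–c–h–e–b–a is a cycle in G, G is not acyclic. Forests are exactly the graphs of treewidth ≤ 1, so tw(G) ≥ 2. Hence tw(G) = 2 exactly.

Treewidth 2.
Bags: B1 = {a, d, f}  B2 = {a, d, g}  B3 = {a, c, g}  B4 = {a, c, h}  B5 = {a, e, h}  B6 = {a, b, e}
Tree: B1–B2, B2–B3, B3–B4, B4–B5, B5–B6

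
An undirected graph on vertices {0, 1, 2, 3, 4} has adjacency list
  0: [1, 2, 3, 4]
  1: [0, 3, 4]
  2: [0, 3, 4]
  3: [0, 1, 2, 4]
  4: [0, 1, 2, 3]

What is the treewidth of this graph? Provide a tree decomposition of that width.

Treewidth 3.
Bags: B1 = {0, 1, 3, 4}  B2 = {0, 2, 3, 4}
Tree: B1–B2

Every bag has size at most 4, so the width is 4 − 1 = 3 and tw(G) ≤ 3. Conversely, {0, 1, 3, 4} is a clique of size 4, and the vertices of any clique must share a bag in every tree decomposition; so some bag has ≥ 4 vertices and tw(G) ≥ 3. Combining the bounds, tw(G) = 3.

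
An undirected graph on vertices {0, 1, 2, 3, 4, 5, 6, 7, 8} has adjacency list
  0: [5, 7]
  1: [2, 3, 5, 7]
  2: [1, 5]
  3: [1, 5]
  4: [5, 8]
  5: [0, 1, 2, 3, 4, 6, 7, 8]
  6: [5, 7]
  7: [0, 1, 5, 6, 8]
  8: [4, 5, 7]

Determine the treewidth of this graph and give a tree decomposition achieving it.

Every bag has size at most 3, so the width is 3 − 1 = 2 and tw(G) ≤ 2. For the lower bound, the 3 vertices {1, 2, 5} are pairwise adjacent, and any tree decomposition puts a clique entirely inside one bag — forcing width ≥ 2. Combining the bounds, tw(G) = 2.

Treewidth 2.
Bags: B1 = {1, 5, 7}  B2 = {1, 2, 5}  B3 = {0, 5, 7}  B4 = {5, 7, 8}  B5 = {5, 6, 7}  B6 = {4, 5, 8}  B7 = {1, 3, 5}
Tree: B1–B2, B1–B3, B1–B4, B3–B5, B4–B6, B1–B7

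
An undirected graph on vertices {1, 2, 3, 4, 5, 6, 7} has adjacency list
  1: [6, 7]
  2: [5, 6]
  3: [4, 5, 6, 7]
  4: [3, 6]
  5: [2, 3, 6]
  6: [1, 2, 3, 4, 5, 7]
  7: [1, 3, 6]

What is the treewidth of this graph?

2

A width-2 tree decomposition is:
Bags: B1 = {3, 6, 7}  B2 = {1, 6, 7}  B3 = {3, 5, 6}  B4 = {2, 5, 6}  B5 = {3, 4, 6}
Tree: B1–B2, B1–B3, B3–B4, B3–B5
Each bag holds 3 vertices, so the decomposition has width 2, which upper-bounds the treewidth. For the lower bound, the 3 vertices {1, 6, 7} are pairwise adjacent, and any tree decomposition puts a clique entirely inside one bag — forcing width ≥ 2. Therefore the treewidth is 2.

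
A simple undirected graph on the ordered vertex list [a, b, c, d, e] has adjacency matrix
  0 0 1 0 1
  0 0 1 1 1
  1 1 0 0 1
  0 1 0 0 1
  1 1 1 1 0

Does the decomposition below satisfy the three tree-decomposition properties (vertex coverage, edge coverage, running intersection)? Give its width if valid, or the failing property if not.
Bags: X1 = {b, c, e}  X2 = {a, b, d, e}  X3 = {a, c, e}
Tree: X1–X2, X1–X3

No — bags containing vertex a are not connected in the tree.

A tree decomposition must satisfy three properties: every vertex lies in some bag; for every edge, both endpoints lie together in some bag; and for every vertex, the bags containing it form a connected subtree. Here bags containing vertex a are not connected in the tree, so the decomposition is invalid.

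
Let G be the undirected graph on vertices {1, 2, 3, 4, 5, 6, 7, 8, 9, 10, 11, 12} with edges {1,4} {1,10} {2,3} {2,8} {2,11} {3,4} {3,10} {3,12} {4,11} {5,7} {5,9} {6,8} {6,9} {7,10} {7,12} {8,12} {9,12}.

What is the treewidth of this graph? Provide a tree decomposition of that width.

Every bag has size at most 4, so the width is 4 − 1 = 3 and tw(G) ≤ 3. For the lower bound: the 4 vertex sets {5,6,9}, {7}, {12}, {2,3,8,10} are disjoint, each induces a connected subgraph, and every pair is joined by at least one edge of G. Contracting each set to a single vertex therefore yields K_{4} as a minor, and since treewidth is minor-monotone, tw(G) ≥ tw(K_{4}) = 3. Hence tw(G) = 3 exactly.

Treewidth 3.
Bags: B1 = {5, 6, 7, 9}  B2 = {6, 7, 9, 12}  B3 = {6, 7, 8, 12}  B4 = {7, 8, 10, 12}  B5 = {3, 8, 10, 12}  B6 = {2, 3, 8, 10}  B7 = {1, 2, 3, 10}  B8 = {1, 2, 3, 4}  B9 = {1, 2, 4, 11}
Tree: B1–B2, B2–B3, B3–B4, B4–B5, B5–B6, B6–B7, B7–B8, B8–B9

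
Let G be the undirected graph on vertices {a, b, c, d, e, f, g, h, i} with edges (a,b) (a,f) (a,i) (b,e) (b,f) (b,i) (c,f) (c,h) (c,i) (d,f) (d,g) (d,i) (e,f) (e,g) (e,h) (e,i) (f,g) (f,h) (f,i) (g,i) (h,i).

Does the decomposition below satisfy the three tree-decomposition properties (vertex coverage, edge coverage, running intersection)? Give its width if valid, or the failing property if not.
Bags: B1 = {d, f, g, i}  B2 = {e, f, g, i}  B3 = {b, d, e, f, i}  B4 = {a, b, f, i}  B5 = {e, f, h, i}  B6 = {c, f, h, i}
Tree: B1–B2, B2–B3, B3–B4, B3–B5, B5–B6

No — bags containing vertex d are not connected in the tree.

A tree decomposition must satisfy three properties: every vertex lies in some bag; for every edge, both endpoints lie together in some bag; and for every vertex, the bags containing it form a connected subtree. Here bags containing vertex d are not connected in the tree, so the decomposition is invalid.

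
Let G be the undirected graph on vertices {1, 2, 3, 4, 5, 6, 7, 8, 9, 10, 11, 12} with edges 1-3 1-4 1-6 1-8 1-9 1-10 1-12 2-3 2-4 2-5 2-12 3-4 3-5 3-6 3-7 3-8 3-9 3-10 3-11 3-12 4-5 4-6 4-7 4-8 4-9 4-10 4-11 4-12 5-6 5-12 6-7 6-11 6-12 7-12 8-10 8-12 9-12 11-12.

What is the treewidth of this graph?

A width-4 tree decomposition is:
Bags: B1 = {3, 4, 5, 6, 12}  B2 = {3, 4, 6, 7, 12}  B3 = {3, 4, 6, 11, 12}  B4 = {1, 3, 4, 6, 12}  B5 = {1, 3, 4, 8, 12}  B6 = {1, 3, 4, 9, 12}  B7 = {1, 3, 4, 8, 10}  B8 = {2, 3, 4, 5, 12}
Tree: B1–B2, B2–B3, B1–B4, B4–B5, B5–B6, B5–B7, B1–B8
Each bag holds 5 vertices, so the decomposition has width 4, which upper-bounds the treewidth. On the other hand G contains the 5-clique {1, 3, 4, 8, 10}. A clique must lie in a single bag of any decomposition, so no decomposition can have width below 4. Combining the bounds, tw(G) = 4.

4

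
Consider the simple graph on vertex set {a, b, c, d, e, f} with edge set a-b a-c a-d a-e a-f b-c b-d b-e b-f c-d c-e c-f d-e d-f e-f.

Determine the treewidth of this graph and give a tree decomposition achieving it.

A single bag containing all 6 vertices is trivially a valid decomposition of width 5. On the other hand G contains the 6-clique {a, b, c, d, e, f}. A clique must lie in a single bag of any decomposition, so no decomposition can have width below 5. Combining the bounds, tw(G) = 5.

Treewidth 5.
One optimal decomposition is:
Bags: B1 = {a, b, c, d, e, f}
Tree: (single bag)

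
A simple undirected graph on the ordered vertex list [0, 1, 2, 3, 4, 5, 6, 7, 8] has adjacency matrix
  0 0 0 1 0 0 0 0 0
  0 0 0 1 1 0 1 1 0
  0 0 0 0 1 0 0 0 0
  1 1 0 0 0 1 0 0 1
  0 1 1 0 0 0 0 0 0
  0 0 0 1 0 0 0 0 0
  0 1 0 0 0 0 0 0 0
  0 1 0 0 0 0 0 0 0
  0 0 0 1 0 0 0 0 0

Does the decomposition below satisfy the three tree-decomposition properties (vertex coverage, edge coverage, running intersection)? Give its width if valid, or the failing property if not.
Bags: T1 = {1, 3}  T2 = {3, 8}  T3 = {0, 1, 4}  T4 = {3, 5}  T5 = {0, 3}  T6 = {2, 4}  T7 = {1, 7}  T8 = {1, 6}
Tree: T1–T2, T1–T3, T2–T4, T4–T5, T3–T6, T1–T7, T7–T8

No — bags containing vertex 0 are not connected in the tree.

A tree decomposition must satisfy three properties: every vertex lies in some bag; for every edge, both endpoints lie together in some bag; and for every vertex, the bags containing it form a connected subtree. Here bags containing vertex 0 are not connected in the tree, so the decomposition is invalid.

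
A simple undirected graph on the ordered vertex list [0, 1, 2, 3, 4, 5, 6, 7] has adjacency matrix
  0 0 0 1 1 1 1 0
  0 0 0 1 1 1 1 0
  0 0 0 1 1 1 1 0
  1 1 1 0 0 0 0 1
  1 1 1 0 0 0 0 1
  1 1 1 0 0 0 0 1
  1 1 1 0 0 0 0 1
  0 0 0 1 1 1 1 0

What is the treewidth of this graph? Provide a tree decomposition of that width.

Treewidth 4.
One optimal decomposition is:
Bags: B1 = {2, 3, 4, 5, 6}  B2 = {0, 3, 4, 5, 6}  B3 = {3, 4, 5, 6, 7}  B4 = {1, 3, 4, 5, 6}
Tree: B1–B2, B2–B3, B3–B4

Each bag holds 5 vertices, so the decomposition has width 4, which upper-bounds the treewidth. For the lower bound: the 5 vertex sets {2,3}, {0,4}, {6,7}, {5}, {1} are disjoint, each induces a connected subgraph, and every pair is joined by at least one edge of G. Contracting each set to a single vertex therefore yields K_{5} as a minor, and since treewidth is minor-monotone, tw(G) ≥ tw(K_{5}) = 4. Therefore the treewidth is 4.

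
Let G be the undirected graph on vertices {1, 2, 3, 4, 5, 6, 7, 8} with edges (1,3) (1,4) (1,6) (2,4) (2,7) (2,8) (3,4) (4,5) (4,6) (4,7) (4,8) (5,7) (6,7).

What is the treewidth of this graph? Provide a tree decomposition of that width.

Each bag holds 3 vertices, so the decomposition has width 2, which upper-bounds the treewidth. Conversely, {2, 4, 8} is a clique of size 3, and the vertices of any clique must share a bag in every tree decomposition; so some bag has ≥ 3 vertices and tw(G) ≥ 2. Combining the bounds, tw(G) = 2.

Treewidth 2.
One such decomposition:
Bags: B1 = {1, 4, 6}  B2 = {1, 3, 4}  B3 = {4, 6, 7}  B4 = {2, 4, 7}  B5 = {4, 5, 7}  B6 = {2, 4, 8}
Tree: B1–B2, B1–B3, B3–B4, B3–B5, B4–B6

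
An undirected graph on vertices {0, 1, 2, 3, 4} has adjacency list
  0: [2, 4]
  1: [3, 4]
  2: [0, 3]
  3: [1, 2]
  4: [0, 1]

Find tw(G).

A width-2 tree decomposition is:
Bags: B1 = {0, 1, 4}  B2 = {0, 1, 2}  B3 = {1, 2, 3}
Tree: B1–B2, B2–B3
Each bag holds 3 vertices, so the decomposition has width 2, which upper-bounds the treewidth. For the lower bound, G contains the cycle 1–4–0–2–3–1, so G is not a forest; only forests have treewidth ≤ 1, hence tw(G) ≥ 2. Combining the bounds, tw(G) = 2.

2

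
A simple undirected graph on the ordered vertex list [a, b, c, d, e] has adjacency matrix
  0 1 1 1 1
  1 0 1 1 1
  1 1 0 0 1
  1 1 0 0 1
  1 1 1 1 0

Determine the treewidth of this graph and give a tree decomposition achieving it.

The largest bag has 4 vertices, giving width 3; this decomposition certifies tw(G) ≤ 3. On the other hand G contains the 4-clique {a, b, d, e}. A clique must lie in a single bag of any decomposition, so no decomposition can have width below 3. Combining the bounds, tw(G) = 3.

Treewidth 3.
One optimal decomposition is:
Bags: B1 = {a, b, d, e}  B2 = {a, b, c, e}
Tree: B1–B2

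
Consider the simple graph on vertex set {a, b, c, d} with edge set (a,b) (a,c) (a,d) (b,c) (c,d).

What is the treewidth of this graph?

2

A width-2 tree decomposition is:
Bags: B1 = {a, b, c}  B2 = {a, c, d}
Tree: B1–B2
The largest bag has 3 vertices, giving width 2; this decomposition certifies tw(G) ≤ 2. On the other hand G contains the 3-clique {a, c, d}. A clique must lie in a single bag of any decomposition, so no decomposition can have width below 2. Combining the bounds, tw(G) = 2.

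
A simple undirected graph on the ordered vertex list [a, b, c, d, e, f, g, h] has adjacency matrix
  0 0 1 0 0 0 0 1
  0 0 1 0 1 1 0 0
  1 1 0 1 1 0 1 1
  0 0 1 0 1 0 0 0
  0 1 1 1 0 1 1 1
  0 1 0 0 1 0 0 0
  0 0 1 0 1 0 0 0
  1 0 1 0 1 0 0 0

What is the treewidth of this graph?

2

A width-2 tree decomposition is:
Bags: B1 = {c, e, h}  B2 = {c, d, e}  B3 = {b, c, e}  B4 = {c, e, g}  B5 = {b, e, f}  B6 = {a, c, h}
Tree: B1–B2, B2–B3, B1–B4, B3–B5, B1–B6
Every bag has size at most 3, so the width is 3 − 1 = 2 and tw(G) ≤ 2. On the other hand G contains the 3-clique {c, d, e}. A clique must lie in a single bag of any decomposition, so no decomposition can have width below 2. Combining the bounds, tw(G) = 2.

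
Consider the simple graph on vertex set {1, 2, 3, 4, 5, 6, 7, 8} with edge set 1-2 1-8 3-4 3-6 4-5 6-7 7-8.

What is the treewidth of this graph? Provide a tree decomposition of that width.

Every bag has size at most 2, so the width is 2 − 1 = 1 and tw(G) ≤ 1. Any graph with an edge has treewidth ≥ 1, and G has the edge 5–4. Combining the bounds, tw(G) = 1.

Treewidth 1.
One such decomposition:
Bags: B1 = {4, 5}  B2 = {3, 4}  B3 = {3, 6}  B4 = {6, 7}  B5 = {7, 8}  B6 = {1, 8}  B7 = {1, 2}
Tree: B1–B2, B2–B3, B3–B4, B4–B5, B5–B6, B6–B7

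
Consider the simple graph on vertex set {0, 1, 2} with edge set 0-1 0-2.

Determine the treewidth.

1

A width-1 tree decomposition is:
Bags: B1 = {0, 1}  B2 = {0, 2}
Tree: B1–B2
Each bag holds 2 vertices, so the decomposition has width 1, which upper-bounds the treewidth. G has an edge, so its treewidth is at least 1. Therefore the treewidth is 1.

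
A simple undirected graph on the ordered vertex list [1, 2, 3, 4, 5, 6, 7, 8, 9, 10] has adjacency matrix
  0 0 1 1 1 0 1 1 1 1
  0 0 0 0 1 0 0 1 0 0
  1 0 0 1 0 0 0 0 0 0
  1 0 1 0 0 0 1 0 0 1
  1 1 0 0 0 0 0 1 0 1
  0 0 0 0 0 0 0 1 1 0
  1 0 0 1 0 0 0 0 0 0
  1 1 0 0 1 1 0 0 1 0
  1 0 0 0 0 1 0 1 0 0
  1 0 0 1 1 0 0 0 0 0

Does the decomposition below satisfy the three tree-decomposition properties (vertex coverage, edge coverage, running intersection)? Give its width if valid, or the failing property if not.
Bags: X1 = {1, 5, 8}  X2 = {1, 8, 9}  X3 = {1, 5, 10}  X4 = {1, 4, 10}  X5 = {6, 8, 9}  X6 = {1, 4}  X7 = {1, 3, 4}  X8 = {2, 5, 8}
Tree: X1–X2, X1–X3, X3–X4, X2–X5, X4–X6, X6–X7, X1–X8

A tree decomposition must satisfy three properties: every vertex lies in some bag; for every edge, both endpoints lie together in some bag; and for every vertex, the bags containing it form a connected subtree. Here vertex 7 appears in no bag, so the decomposition is invalid.

No — vertex 7 appears in no bag.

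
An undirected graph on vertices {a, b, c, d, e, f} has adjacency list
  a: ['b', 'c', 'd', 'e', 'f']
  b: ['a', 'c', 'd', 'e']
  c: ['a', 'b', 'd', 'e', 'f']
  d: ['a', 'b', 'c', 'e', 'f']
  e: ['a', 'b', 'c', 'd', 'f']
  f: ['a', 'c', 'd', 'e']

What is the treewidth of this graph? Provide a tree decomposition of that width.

Treewidth 4.
One such decomposition:
Bags: B1 = {a, c, d, e, f}  B2 = {a, b, c, d, e}
Tree: B1–B2

The largest bag has 5 vertices, giving width 4; this decomposition certifies tw(G) ≤ 4. On the other hand G contains the 5-clique {a, c, d, e, f}. A clique must lie in a single bag of any decomposition, so no decomposition can have width below 4. The upper and lower bounds meet at 4, so that is the treewidth.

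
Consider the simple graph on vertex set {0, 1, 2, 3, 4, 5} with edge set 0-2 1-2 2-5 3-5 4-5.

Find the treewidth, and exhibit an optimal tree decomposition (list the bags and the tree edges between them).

The largest bag has 2 vertices, giving width 1; this decomposition certifies tw(G) ≤ 1. Since G has at least one edge (e.g. 2–5), it is not an edgeless graph, so tw(G) ≥ 1. The upper and lower bounds meet at 1, so that is the treewidth.

Treewidth 1.
One optimal decomposition is:
Bags: B1 = {2, 5}  B2 = {3, 5}  B3 = {0, 2}  B4 = {4, 5}  B5 = {1, 2}
Tree: B1–B2, B1–B3, B2–B4, B1–B5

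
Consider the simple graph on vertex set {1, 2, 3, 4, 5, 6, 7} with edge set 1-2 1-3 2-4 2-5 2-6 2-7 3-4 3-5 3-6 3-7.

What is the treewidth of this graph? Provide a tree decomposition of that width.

Every bag has size at most 3, so the width is 3 − 1 = 2 and tw(G) ≤ 2. For the lower bound, G contains the cycle 3–5–2–4–3, so G is not a forest; only forests have treewidth ≤ 1, hence tw(G) ≥ 2. Hence tw(G) = 2 exactly.

Treewidth 2.
One optimal decomposition is:
Bags: B1 = {2, 3, 5}  B2 = {2, 3, 4}  B3 = {2, 3, 6}  B4 = {2, 3, 7}  B5 = {1, 2, 3}
Tree: B1–B2, B2–B3, B3–B4, B4–B5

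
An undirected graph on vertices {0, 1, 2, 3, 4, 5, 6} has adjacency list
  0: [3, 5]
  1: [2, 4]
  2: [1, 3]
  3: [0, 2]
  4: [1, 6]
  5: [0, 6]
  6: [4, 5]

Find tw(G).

A width-2 tree decomposition is:
Bags: B1 = {1, 4, 6}  B2 = {1, 5, 6}  B3 = {0, 1, 5}  B4 = {0, 1, 3}  B5 = {1, 2, 3}
Tree: B1–B2, B2–B3, B3–B4, B4–B5
The largest bag has 3 vertices, giving width 2; this decomposition certifies tw(G) ≤ 2. Since 1–4–6–5–0–3–2–1 is a cycle in G, G is not acyclic. Forests are exactly the graphs of treewidth ≤ 1, so tw(G) ≥ 2. Hence tw(G) = 2 exactly.

2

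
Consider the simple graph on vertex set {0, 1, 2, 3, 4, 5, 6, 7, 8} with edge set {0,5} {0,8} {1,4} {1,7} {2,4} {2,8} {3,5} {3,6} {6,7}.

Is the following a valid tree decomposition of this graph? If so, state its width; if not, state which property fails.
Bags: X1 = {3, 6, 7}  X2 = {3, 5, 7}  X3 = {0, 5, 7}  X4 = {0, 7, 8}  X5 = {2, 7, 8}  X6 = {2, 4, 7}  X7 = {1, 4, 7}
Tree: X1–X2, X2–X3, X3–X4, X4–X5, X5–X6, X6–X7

Yes; width 2.

Vertex coverage: the bags together contain {0, 1, 2, 3, 4, 5, 6, 7, 8}, the full vertex set. Edge coverage: each edge of G has both endpoints in at least one bag. Running intersection: for every vertex, the bags containing it form a connected subtree. All three properties hold, so this is a valid tree decomposition of width max|bag| − 1 = 2, and hence tw(G) ≤ 2.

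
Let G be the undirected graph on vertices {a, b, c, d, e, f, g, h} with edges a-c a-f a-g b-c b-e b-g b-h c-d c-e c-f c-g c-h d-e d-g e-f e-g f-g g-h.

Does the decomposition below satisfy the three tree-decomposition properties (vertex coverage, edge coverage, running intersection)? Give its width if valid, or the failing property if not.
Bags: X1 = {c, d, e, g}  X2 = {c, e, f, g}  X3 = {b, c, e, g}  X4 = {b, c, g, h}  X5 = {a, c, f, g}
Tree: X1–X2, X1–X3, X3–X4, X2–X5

Yes; width 3.

Every vertex of G appears in some bag (union = {a, b, c, d, e, f, g, h}); every edge is covered by a bag; and for each vertex v the set of bags containing v is connected in the bag tree. The decomposition is therefore valid. The largest bag has 4 vertices, so the width is 3.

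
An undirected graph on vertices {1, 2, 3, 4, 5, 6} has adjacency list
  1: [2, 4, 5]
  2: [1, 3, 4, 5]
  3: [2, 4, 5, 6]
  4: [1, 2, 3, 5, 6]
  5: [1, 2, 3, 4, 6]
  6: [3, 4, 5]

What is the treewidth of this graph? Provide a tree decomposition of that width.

Treewidth 3.
One such decomposition:
Bags: B1 = {2, 3, 4, 5}  B2 = {1, 2, 4, 5}  B3 = {3, 4, 5, 6}
Tree: B1–B2, B1–B3

Every bag has size at most 4, so the width is 4 − 1 = 3 and tw(G) ≤ 3. On the other hand G contains the 4-clique {1, 2, 4, 5}. A clique must lie in a single bag of any decomposition, so no decomposition can have width below 3. Therefore the treewidth is 3.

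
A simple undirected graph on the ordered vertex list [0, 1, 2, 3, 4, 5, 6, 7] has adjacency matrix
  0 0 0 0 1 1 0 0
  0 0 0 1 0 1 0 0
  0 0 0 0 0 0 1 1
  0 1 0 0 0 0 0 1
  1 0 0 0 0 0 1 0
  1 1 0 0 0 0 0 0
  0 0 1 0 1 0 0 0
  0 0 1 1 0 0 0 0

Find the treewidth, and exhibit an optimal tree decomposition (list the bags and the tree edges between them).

Treewidth 2.
Bags: B1 = {0, 4, 5}  B2 = {1, 4, 5}  B3 = {1, 3, 4}  B4 = {3, 4, 7}  B5 = {2, 4, 7}  B6 = {2, 4, 6}
Tree: B1–B2, B2–B3, B3–B4, B4–B5, B5–B6

Every bag has size at most 3, so the width is 3 − 1 = 2 and tw(G) ≤ 2. Since 4–0–5–1–3–7–2–6–4 is a cycle in G, G is not acyclic. Forests are exactly the graphs of treewidth ≤ 1, so tw(G) ≥ 2. Hence tw(G) = 2 exactly.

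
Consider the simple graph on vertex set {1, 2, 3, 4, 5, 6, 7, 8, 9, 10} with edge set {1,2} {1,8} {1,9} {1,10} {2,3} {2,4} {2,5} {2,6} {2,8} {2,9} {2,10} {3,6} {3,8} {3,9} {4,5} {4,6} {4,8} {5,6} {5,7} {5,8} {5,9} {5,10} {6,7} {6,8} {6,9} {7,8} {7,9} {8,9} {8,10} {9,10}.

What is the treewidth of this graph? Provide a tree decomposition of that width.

Treewidth 4.
One optimal decomposition is:
Bags: B1 = {2, 5, 6, 8, 9}  B2 = {2, 5, 8, 9, 10}  B3 = {5, 6, 7, 8, 9}  B4 = {2, 3, 6, 8, 9}  B5 = {2, 4, 5, 6, 8}  B6 = {1, 2, 8, 9, 10}
Tree: B1–B2, B1–B3, B1–B4, B1–B5, B2–B6

Each bag holds 5 vertices, so the decomposition has width 4, which upper-bounds the treewidth. Conversely, {1, 2, 8, 9, 10} is a clique of size 5, and the vertices of any clique must share a bag in every tree decomposition; so some bag has ≥ 5 vertices and tw(G) ≥ 4. Therefore the treewidth is 4.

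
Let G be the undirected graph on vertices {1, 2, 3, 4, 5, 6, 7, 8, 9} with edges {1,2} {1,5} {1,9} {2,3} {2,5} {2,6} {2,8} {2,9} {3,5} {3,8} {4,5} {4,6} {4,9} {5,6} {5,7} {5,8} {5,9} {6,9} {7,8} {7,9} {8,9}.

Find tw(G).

A width-3 tree decomposition is:
Bags: B1 = {4, 5, 6, 9}  B2 = {2, 5, 6, 9}  B3 = {2, 5, 8, 9}  B4 = {2, 3, 5, 8}  B5 = {5, 7, 8, 9}  B6 = {1, 2, 5, 9}
Tree: B1–B2, B2–B3, B3–B4, B3–B5, B3–B6
The largest bag has 4 vertices, giving width 3; this decomposition certifies tw(G) ≤ 3. Conversely, {2, 5, 8, 9} is a clique of size 4, and the vertices of any clique must share a bag in every tree decomposition; so some bag has ≥ 4 vertices and tw(G) ≥ 3. Therefore the treewidth is 3.

3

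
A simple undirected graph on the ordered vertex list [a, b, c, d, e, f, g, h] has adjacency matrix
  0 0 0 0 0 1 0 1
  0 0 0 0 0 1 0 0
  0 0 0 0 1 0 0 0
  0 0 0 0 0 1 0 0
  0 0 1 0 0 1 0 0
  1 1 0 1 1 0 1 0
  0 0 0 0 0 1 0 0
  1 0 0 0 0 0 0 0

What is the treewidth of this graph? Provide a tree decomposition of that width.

Every bag has size at most 2, so the width is 2 − 1 = 1 and tw(G) ≤ 1. Any graph with an edge has treewidth ≥ 1, and G has the edge e–f. Therefore the treewidth is 1.

Treewidth 1.
One optimal decomposition is:
Bags: B1 = {e, f}  B2 = {a, f}  B3 = {b, f}  B4 = {a, h}  B5 = {f, g}  B6 = {c, e}  B7 = {d, f}
Tree: B1–B2, B1–B3, B2–B4, B3–B5, B1–B6, B1–B7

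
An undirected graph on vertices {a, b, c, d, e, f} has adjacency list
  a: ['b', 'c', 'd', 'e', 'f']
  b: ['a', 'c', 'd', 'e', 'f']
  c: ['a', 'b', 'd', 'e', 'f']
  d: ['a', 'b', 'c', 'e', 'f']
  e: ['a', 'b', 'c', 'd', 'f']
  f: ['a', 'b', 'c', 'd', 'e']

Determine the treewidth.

5

A width-5 tree decomposition is:
Bags: B1 = {a, b, c, d, e, f}
Tree: (single bag)
With just one bag of size 6, the width is 6 − 1 = 5, so tw(G) ≤ 5. For the lower bound, the 6 vertices {a, b, c, d, e, f} are pairwise adjacent, and any tree decomposition puts a clique entirely inside one bag — forcing width ≥ 5. Therefore the treewidth is 5.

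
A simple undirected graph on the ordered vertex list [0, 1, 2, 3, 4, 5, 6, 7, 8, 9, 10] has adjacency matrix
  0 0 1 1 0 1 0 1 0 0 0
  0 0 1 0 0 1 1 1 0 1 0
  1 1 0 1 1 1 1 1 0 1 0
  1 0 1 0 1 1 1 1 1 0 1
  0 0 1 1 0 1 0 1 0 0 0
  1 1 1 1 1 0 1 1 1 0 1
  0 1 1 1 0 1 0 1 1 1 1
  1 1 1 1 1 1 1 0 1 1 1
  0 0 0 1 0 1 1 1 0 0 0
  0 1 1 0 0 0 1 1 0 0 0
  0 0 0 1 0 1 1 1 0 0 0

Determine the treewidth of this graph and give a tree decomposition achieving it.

The largest bag has 5 vertices, giving width 4; this decomposition certifies tw(G) ≤ 4. For the lower bound, the 5 vertices {1, 2, 6, 7, 9} are pairwise adjacent, and any tree decomposition puts a clique entirely inside one bag — forcing width ≥ 4. Therefore the treewidth is 4.

Treewidth 4.
One such decomposition:
Bags: B1 = {3, 5, 6, 7, 10}  B2 = {2, 3, 5, 6, 7}  B3 = {0, 2, 3, 5, 7}  B4 = {3, 5, 6, 7, 8}  B5 = {2, 3, 4, 5, 7}  B6 = {1, 2, 5, 6, 7}  B7 = {1, 2, 6, 7, 9}
Tree: B1–B2, B2–B3, B2–B4, B2–B5, B2–B6, B6–B7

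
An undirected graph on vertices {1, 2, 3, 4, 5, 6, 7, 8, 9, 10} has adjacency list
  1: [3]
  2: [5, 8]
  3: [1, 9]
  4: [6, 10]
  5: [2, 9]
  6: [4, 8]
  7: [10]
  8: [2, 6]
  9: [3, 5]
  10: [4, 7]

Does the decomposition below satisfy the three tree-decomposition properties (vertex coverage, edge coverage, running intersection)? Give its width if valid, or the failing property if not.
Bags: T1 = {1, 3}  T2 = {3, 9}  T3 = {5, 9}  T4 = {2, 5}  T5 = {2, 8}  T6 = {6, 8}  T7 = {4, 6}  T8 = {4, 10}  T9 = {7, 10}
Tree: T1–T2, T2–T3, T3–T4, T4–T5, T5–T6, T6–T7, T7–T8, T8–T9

Yes; width 1.

Every vertex of G appears in some bag (union = {1, 2, 3, 4, 5, 6, 7, 8, 9, 10}); every edge is covered by a bag; and for each vertex v the set of bags containing v is connected in the bag tree. The decomposition is therefore valid. The largest bag has 2 vertices, so the width is 1.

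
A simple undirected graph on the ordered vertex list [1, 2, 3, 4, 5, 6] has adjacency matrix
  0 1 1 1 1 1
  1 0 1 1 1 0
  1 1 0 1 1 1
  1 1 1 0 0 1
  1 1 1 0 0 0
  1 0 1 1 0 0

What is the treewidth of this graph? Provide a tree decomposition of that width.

Every bag has size at most 4, so the width is 4 − 1 = 3 and tw(G) ≤ 3. On the other hand G contains the 4-clique {1, 2, 3, 4}. A clique must lie in a single bag of any decomposition, so no decomposition can have width below 3. Hence tw(G) = 3 exactly.

Treewidth 3.
Bags: B1 = {1, 2, 3, 5}  B2 = {1, 2, 3, 4}  B3 = {1, 3, 4, 6}
Tree: B1–B2, B2–B3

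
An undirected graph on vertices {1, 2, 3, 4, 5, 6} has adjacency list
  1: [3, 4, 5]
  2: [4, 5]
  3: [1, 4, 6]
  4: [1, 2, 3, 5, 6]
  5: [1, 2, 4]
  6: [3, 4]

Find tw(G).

2

A width-2 tree decomposition is:
Bags: B1 = {1, 4, 5}  B2 = {1, 3, 4}  B3 = {3, 4, 6}  B4 = {2, 4, 5}
Tree: B1–B2, B2–B3, B1–B4
The largest bag has 3 vertices, giving width 2; this decomposition certifies tw(G) ≤ 2. For the lower bound, the 3 vertices {1, 3, 4} are pairwise adjacent, and any tree decomposition puts a clique entirely inside one bag — forcing width ≥ 2. The upper and lower bounds meet at 2, so that is the treewidth.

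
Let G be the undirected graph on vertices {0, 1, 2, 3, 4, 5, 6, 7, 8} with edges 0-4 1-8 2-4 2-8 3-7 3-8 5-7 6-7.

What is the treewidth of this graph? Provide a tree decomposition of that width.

Treewidth 1.
One such decomposition:
Bags: B1 = {3, 8}  B2 = {2, 8}  B3 = {1, 8}  B4 = {2, 4}  B5 = {3, 7}  B6 = {6, 7}  B7 = {5, 7}  B8 = {0, 4}
Tree: B1–B2, B2–B3, B2–B4, B1–B5, B5–B6, B5–B7, B4–B8

The largest bag has 2 vertices, giving width 1; this decomposition certifies tw(G) ≤ 1. G has an edge, so its treewidth is at least 1. Hence tw(G) = 1 exactly.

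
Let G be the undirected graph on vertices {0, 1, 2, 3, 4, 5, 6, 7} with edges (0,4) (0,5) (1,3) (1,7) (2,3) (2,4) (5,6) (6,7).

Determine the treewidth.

A width-2 tree decomposition is:
Bags: B1 = {5, 6, 7}  B2 = {0, 5, 7}  B3 = {0, 4, 7}  B4 = {2, 4, 7}  B5 = {2, 3, 7}  B6 = {1, 3, 7}
Tree: B1–B2, B2–B3, B3–B4, B4–B5, B5–B6
The largest bag has 3 vertices, giving width 2; this decomposition certifies tw(G) ≤ 2. For the lower bound, G contains the cycle 7–6–5–0–4–2–3–1–7, so G is not a forest; only forests have treewidth ≤ 1, hence tw(G) ≥ 2. Hence tw(G) = 2 exactly.

2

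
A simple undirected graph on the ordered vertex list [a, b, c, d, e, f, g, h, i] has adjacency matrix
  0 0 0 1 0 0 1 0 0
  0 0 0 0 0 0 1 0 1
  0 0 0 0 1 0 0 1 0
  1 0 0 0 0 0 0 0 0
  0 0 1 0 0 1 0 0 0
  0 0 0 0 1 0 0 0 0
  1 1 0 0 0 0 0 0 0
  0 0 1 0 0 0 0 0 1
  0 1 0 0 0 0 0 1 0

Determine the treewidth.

1

A width-1 tree decomposition is:
Bags: B1 = {e, f}  B2 = {c, e}  B3 = {c, h}  B4 = {h, i}  B5 = {b, i}  B6 = {b, g}  B7 = {a, g}  B8 = {a, d}
Tree: B1–B2, B2–B3, B3–B4, B4–B5, B5–B6, B6–B7, B7–B8
The largest bag has 2 vertices, giving width 1; this decomposition certifies tw(G) ≤ 1. G has an edge, so its treewidth is at least 1. Hence tw(G) = 1 exactly.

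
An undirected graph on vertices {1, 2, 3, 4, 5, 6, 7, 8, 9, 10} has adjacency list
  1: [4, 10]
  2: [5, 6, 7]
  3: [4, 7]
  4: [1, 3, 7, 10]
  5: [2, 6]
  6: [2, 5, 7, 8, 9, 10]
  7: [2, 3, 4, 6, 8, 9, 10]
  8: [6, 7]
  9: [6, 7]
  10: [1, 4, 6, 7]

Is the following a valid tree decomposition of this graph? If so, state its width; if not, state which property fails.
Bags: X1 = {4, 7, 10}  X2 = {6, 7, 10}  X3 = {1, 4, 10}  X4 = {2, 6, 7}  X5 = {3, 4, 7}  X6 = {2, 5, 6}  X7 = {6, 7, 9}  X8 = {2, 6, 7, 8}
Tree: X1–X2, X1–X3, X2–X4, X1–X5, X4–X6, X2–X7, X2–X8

No — bags containing vertex 2 are not connected in the tree.

A tree decomposition must satisfy three properties: every vertex lies in some bag; for every edge, both endpoints lie together in some bag; and for every vertex, the bags containing it form a connected subtree. Here bags containing vertex 2 are not connected in the tree, so the decomposition is invalid.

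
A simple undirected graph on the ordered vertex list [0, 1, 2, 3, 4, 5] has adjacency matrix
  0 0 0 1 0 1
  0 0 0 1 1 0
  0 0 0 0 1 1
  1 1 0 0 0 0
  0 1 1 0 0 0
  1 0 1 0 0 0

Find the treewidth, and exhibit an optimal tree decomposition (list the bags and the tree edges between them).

Every bag has size at most 3, so the width is 3 − 1 = 2 and tw(G) ≤ 2. Since 2–5–0–3–1–4–2 is a cycle in G, G is not acyclic. Forests are exactly the graphs of treewidth ≤ 1, so tw(G) ≥ 2. Combining the bounds, tw(G) = 2.

Treewidth 2.
One optimal decomposition is:
Bags: B1 = {0, 2, 5}  B2 = {0, 2, 3}  B3 = {1, 2, 3}  B4 = {1, 2, 4}
Tree: B1–B2, B2–B3, B3–B4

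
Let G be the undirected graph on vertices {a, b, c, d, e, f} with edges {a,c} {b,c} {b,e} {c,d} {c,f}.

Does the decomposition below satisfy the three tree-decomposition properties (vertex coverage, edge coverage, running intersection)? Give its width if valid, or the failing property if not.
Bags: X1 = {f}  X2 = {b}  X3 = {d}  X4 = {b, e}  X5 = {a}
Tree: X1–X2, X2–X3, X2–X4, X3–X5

No — vertex c appears in no bag.

A tree decomposition must satisfy three properties: every vertex lies in some bag; for every edge, both endpoints lie together in some bag; and for every vertex, the bags containing it form a connected subtree. Here vertex c appears in no bag, so the decomposition is invalid.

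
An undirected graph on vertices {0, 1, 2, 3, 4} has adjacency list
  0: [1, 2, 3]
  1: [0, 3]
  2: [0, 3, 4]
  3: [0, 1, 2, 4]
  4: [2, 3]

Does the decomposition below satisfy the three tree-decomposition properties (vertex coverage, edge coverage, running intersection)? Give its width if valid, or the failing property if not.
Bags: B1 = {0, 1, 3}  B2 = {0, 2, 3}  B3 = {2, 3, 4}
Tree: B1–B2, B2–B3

Every vertex of G appears in some bag (union = {0, 1, 2, 3, 4}); every edge is covered by a bag; and for each vertex v the set of bags containing v is connected in the bag tree. The decomposition is therefore valid. The largest bag has 3 vertices, so the width is 2.

Yes; width 2.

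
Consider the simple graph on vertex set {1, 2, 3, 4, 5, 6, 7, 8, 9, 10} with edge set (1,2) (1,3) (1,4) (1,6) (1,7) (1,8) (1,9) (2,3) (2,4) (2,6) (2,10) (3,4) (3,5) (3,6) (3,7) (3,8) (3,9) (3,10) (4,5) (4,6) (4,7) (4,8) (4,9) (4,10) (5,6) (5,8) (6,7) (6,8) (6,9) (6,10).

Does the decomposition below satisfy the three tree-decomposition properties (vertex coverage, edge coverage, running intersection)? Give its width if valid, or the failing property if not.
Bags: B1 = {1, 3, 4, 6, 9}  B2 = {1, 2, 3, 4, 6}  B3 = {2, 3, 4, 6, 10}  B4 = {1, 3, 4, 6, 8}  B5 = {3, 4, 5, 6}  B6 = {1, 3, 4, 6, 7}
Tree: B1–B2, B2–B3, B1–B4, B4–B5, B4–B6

No — edge (8,5) lies in no bag.

A tree decomposition must satisfy three properties: every vertex lies in some bag; for every edge, both endpoints lie together in some bag; and for every vertex, the bags containing it form a connected subtree. Here edge (8,5) lies in no bag, so the decomposition is invalid.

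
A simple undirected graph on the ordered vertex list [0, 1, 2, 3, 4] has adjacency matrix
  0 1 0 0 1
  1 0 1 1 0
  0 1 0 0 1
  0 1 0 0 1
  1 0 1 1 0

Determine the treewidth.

2

A width-2 tree decomposition is:
Bags: B1 = {0, 1, 4}  B2 = {1, 2, 4}  B3 = {1, 3, 4}
Tree: B1–B2, B2–B3
The largest bag has 3 vertices, giving width 2; this decomposition certifies tw(G) ≤ 2. For the lower bound, G contains the cycle 1–0–4–2–1, so G is not a forest; only forests have treewidth ≤ 1, hence tw(G) ≥ 2. Hence tw(G) = 2 exactly.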